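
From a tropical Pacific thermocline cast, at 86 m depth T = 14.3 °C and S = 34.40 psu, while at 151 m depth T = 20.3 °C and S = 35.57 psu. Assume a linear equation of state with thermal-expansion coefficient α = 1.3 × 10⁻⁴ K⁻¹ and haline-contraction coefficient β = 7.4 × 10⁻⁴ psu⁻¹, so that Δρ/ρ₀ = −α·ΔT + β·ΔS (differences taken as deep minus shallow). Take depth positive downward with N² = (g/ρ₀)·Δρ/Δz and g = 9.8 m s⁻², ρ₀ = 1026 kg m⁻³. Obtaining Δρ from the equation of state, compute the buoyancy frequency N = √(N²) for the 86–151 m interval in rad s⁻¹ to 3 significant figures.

3.60 × 10⁻³ rad s⁻¹

ΔT = +6.0 K, ΔS = +1.17 psu (deep − shallow).
Δρ/ρ₀ = −αΔT + βΔS = -7.80 × 10⁻⁴ + 8.658 × 10⁻⁴ = 8.58 × 10⁻⁵, so Δρ ≈ 0.08803 kg m⁻³.
N² = (g/ρ₀)·Δρ/Δz = g·(Δρ/ρ₀)/Δz = 9.8 × 8.58 × 10⁻⁵ / 65 = 1.2936 × 10⁻⁵ s⁻².
N = √(1.2936 × 10⁻⁵) = 3.5967 × 10⁻³ rad s⁻¹ ≈ 3.60 × 10⁻³ rad s⁻¹.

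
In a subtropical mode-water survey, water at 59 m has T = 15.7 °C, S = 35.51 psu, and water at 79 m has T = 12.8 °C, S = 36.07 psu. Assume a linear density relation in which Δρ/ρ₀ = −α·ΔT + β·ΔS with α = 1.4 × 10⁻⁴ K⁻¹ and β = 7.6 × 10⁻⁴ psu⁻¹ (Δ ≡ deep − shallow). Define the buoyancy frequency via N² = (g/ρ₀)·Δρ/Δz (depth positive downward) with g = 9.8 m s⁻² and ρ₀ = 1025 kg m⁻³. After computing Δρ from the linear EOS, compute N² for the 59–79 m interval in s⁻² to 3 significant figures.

ΔT = -2.9 K, ΔS = +0.56 psu (deep − shallow).
Δρ/ρ₀ = −αΔT + βΔS = 4.06 × 10⁻⁴ + 4.256 × 10⁻⁴ = 8.316 × 10⁻⁴, so Δρ ≈ 0.8524 kg m⁻³.
N² = (g/ρ₀)·Δρ/Δz = g·(Δρ/ρ₀)/Δz = 9.8 × 8.316 × 10⁻⁴ / 20 = 4.0748 × 10⁻⁴ s⁻² ≈ 4.07 × 10⁻⁴ s⁻².

4.07 × 10⁻⁴ s⁻²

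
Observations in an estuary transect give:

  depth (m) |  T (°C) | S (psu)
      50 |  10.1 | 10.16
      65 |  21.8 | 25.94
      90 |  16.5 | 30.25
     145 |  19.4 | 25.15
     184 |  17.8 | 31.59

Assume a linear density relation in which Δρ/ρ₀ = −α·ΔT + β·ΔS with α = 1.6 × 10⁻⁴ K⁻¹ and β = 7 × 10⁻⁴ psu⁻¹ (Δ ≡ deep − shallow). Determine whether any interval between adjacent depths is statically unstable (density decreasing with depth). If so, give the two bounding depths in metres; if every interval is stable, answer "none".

Evaluate Δρ/ρ₀ = −αΔT + βΔS across each adjacent pair:
  50–65 m: −αΔT+βΔS = −(1.6 × 10⁻⁴)(+11.7)+(7 × 10⁻⁴)(+15.78) = 9.2 × 10⁻³ → stable
  65–90 m: −αΔT+βΔS = −(1.6 × 10⁻⁴)(-5.3)+(7 × 10⁻⁴)(+4.31) = 3.9 × 10⁻³ → stable
  90–145 m: −αΔT+βΔS = −(1.6 × 10⁻⁴)(+2.9)+(7 × 10⁻⁴)(-5.10) = -4.0 × 10⁻³ → UNSTABLE
  145–184 m: −αΔT+βΔS = −(1.6 × 10⁻⁴)(-1.6)+(7 × 10⁻⁴)(+6.44) = 4.8 × 10⁻³ → stable
The 90–145 m interval has Δρ < 0: lighter water underlies denser water.

90–145 m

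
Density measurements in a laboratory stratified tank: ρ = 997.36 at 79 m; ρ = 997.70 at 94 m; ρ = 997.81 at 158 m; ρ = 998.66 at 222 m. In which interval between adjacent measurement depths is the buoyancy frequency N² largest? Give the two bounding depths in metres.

79–94 m

Compute the density gradient over each adjacent pair:
  79–94 m: Δρ/Δz = 0.34/15 = 0.023 kg m⁻⁴
  94–158 m: Δρ/Δz = 0.11/64 = 1.7 × 10⁻³ kg m⁻⁴
  158–222 m: Δρ/Δz = 0.85/64 = 0.013 kg m⁻⁴
The largest gradient is in the 79–94 m interval — the pycnocline.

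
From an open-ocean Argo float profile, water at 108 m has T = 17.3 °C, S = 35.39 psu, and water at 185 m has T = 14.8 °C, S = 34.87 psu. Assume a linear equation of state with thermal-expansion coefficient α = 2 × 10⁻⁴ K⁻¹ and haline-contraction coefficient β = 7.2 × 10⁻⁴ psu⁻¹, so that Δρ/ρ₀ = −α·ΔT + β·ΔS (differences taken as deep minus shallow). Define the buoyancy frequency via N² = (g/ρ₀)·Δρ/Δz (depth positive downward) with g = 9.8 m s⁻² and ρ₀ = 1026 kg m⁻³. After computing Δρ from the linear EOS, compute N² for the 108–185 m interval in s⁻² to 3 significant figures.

1.60 × 10⁻⁵ s⁻²

ΔT = -2.5 K, ΔS = -0.52 psu (deep − shallow).
Δρ/ρ₀ = −αΔT + βΔS = 5.00 × 10⁻⁴ − 3.744 × 10⁻⁴ = 1.256 × 10⁻⁴, so Δρ ≈ 0.1289 kg m⁻³.
N² = (g/ρ₀)·Δρ/Δz = g·(Δρ/ρ₀)/Δz = 9.8 × 1.256 × 10⁻⁴ / 77 = 1.5985 × 10⁻⁵ s⁻² ≈ 1.60 × 10⁻⁵ s⁻².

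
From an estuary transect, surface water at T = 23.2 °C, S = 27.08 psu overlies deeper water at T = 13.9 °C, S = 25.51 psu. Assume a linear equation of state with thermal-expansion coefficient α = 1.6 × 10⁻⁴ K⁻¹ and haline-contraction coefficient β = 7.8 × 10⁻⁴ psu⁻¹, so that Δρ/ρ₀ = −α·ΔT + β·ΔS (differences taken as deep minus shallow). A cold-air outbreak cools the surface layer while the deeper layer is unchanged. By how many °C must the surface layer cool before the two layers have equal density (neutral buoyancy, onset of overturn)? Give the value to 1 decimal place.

1.6 °C

Neutral buoyancy requires Δρ = 0, i.e. −α(T_deep − T_surf′) + β(S_deep − S_surf) = 0.
T_surf′ = T_deep − (β/α)·ΔS = 13.9 − (7.8 × 10⁻⁴/1.6 × 10⁻⁴)·(-1.57) = 21.554 °C.
Cooling required: 23.2 − (21.554) = 1.646 °C.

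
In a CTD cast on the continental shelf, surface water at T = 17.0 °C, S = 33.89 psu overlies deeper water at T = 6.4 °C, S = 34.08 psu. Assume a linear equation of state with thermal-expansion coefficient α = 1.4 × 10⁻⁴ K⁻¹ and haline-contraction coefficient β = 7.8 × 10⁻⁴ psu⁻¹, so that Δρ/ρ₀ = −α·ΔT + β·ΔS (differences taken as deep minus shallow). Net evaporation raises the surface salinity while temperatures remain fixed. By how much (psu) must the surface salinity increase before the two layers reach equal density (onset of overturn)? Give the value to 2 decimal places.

Neutral buoyancy requires −α(T_deep − T_surf) + β(S_deep − S_surf′) = 0.
S_surf′ = S_deep − (α/β)·ΔT = 34.08 − (1.4 × 10⁻⁴/7.8 × 10⁻⁴)·(-10.6) = 35.9826 psu.
Increase required: 35.9826 − 33.89 = 2.0926 psu.

2.09 psu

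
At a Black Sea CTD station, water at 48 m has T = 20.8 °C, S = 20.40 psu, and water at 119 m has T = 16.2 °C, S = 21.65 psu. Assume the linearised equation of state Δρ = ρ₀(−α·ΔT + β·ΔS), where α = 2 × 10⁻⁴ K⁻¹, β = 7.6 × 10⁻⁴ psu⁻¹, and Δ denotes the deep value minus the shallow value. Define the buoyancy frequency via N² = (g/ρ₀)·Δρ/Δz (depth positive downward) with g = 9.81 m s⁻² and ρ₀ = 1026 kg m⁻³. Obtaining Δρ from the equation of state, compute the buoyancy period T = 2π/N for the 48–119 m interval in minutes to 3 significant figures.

ΔT = -4.6 K, ΔS = +1.25 psu (deep − shallow).
Δρ/ρ₀ = −αΔT + βΔS = 9.20 × 10⁻⁴ + 9.50 × 10⁻⁴ = 1.87 × 10⁻³, so Δρ ≈ 1.919 kg m⁻³.
N² = (g/ρ₀)·Δρ/Δz = g·(Δρ/ρ₀)/Δz = 9.81 × 1.87 × 10⁻³ / 71 = 2.5838 × 10⁻⁴ s⁻².
N = √(2.5838 × 10⁻⁴) = 0.016074 rad s⁻¹ → T = 2π/N = 390.89 s = 6.5148 min ≈ 6.51 min.

6.51 min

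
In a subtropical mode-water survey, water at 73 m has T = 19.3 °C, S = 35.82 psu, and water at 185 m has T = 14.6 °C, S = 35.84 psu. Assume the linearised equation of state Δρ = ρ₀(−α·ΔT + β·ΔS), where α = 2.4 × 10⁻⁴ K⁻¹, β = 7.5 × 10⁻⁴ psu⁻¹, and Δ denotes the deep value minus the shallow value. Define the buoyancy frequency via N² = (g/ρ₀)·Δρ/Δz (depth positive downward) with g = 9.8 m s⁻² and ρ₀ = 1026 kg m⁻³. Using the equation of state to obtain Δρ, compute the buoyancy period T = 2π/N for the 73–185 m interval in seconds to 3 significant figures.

ΔT = -4.7 K, ΔS = +0.02 psu (deep − shallow).
Δρ/ρ₀ = −αΔT + βΔS = 1.128 × 10⁻³ + 1.50 × 10⁻⁵ = 1.143 × 10⁻³, so Δρ ≈ 1.173 kg m⁻³.
N² = (g/ρ₀)·Δρ/Δz = g·(Δρ/ρ₀)/Δz = 9.8 × 1.143 × 10⁻³ / 112 = 1.0001 × 10⁻⁴ s⁻².
N = √(1.0001 × 10⁻⁴) = 0.010000 rad s⁻¹ → T = 2π/N = 628.32 s ≈ 628 s.

628 s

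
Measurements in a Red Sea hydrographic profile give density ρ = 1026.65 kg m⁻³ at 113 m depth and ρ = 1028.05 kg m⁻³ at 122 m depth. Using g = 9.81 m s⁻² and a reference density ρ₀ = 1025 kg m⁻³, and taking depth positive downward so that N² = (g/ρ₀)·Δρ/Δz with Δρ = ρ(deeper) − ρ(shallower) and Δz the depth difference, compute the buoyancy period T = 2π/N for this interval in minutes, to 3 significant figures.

Δρ = 1028.05 − 1026.65 = 1.40 kg m⁻³ over Δz = 122 − 113 = 9 m.
N² = (9.81/1025) × (1.40/9) = 1.4888 × 10⁻³ s⁻².
N = √(1.4888 × 10⁻³) = 0.038585 rad s⁻¹, so T = 2π/N = 162.84 s = 2.7140 min ≈ 2.71 min.

2.71 min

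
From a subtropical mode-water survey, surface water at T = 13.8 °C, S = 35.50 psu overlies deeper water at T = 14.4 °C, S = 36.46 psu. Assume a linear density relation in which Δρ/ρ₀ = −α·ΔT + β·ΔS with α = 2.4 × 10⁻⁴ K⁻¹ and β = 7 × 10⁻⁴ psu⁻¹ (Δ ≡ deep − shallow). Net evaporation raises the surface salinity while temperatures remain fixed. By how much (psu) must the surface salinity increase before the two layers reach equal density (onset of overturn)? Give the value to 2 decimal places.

Neutral buoyancy requires −α(T_deep − T_surf) + β(S_deep − S_surf′) = 0.
S_surf′ = S_deep − (α/β)·ΔT = 36.46 − (2.4 × 10⁻⁴/7 × 10⁻⁴)·(+0.6) = 36.2543 psu.
Increase required: 36.2543 − 35.50 = 0.7543 psu.

0.75 psu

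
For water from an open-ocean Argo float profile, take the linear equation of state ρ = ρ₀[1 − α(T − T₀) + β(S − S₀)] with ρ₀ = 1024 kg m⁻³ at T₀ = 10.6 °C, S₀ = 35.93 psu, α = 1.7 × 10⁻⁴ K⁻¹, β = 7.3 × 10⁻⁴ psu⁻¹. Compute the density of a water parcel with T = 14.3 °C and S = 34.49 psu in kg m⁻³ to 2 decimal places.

T − T₀ = +3.7 K, S − S₀ = -1.44 psu.
Bracket = 1 − α·(+3.7) + β·(-1.44) = 1 + (-1.6802 × 10⁻³) = 0.9983198.
ρ = 1024 × 0.9983198 = 1022.28 kg m⁻³.

1022.28 kg m⁻³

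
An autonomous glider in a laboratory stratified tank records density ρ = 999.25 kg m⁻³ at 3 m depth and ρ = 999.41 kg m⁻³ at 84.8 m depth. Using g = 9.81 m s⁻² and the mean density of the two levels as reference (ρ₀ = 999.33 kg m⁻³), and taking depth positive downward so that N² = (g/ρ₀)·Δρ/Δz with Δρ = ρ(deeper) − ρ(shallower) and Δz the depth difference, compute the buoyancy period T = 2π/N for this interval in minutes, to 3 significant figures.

Δρ = 999.41 − 999.25 = 0.16 kg m⁻³ over Δz = 84.8 − 3 = 81.8 m.
N² = (9.81/999.33) × (0.16/81.8) = 1.9201 × 10⁻⁵ s⁻².
N = √(1.9201 × 10⁻⁵) = 4.3819 × 10⁻³ rad s⁻¹, so T = 2π/N = 1.4339 × 10³ s = 23.898 min ≈ 23.9 min.

23.9 min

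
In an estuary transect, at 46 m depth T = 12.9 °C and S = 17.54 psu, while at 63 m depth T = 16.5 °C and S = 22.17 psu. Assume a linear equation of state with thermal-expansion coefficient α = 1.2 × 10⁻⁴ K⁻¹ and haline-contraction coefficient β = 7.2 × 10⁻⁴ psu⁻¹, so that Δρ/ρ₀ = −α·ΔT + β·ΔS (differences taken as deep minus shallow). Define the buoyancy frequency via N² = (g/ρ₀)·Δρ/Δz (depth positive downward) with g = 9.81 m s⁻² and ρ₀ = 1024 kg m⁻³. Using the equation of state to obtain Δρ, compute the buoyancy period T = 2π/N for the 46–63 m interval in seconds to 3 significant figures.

ΔT = +3.6 K, ΔS = +4.63 psu (deep − shallow).
Δρ/ρ₀ = −αΔT + βΔS = -4.32 × 10⁻⁴ + 3.3336 × 10⁻³ = 2.9016 × 10⁻³, so Δρ ≈ 2.971 kg m⁻³.
N² = (g/ρ₀)·Δρ/Δz = g·(Δρ/ρ₀)/Δz = 9.81 × 2.9016 × 10⁻³ / 17 = 1.6744 × 10⁻³ s⁻².
N = √(1.6744 × 10⁻³) = 0.040919 rad s⁻¹ → T = 2π/N = 153.55 s ≈ 154 s.

154 s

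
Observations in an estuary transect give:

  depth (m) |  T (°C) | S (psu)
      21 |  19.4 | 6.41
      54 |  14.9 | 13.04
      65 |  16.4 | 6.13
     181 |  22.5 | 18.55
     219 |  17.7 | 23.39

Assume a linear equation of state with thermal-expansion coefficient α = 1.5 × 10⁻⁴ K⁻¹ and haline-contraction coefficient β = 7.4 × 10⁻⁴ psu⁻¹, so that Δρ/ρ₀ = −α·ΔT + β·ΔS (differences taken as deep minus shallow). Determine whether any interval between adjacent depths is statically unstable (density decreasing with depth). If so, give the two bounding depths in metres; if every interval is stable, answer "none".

Evaluate Δρ/ρ₀ = −αΔT + βΔS across each adjacent pair:
  21–54 m: −αΔT+βΔS = −(1.5 × 10⁻⁴)(-4.5)+(7.4 × 10⁻⁴)(+6.63) = 5.6 × 10⁻³ → stable
  54–65 m: −αΔT+βΔS = −(1.5 × 10⁻⁴)(+1.5)+(7.4 × 10⁻⁴)(-6.91) = -5.3 × 10⁻³ → UNSTABLE
  65–181 m: −αΔT+βΔS = −(1.5 × 10⁻⁴)(+6.1)+(7.4 × 10⁻⁴)(+12.42) = 8.3 × 10⁻³ → stable
  181–219 m: −αΔT+βΔS = −(1.5 × 10⁻⁴)(-4.8)+(7.4 × 10⁻⁴)(+4.84) = 4.3 × 10⁻³ → stable
The 54–65 m interval has Δρ < 0: lighter water underlies denser water.

54–65 m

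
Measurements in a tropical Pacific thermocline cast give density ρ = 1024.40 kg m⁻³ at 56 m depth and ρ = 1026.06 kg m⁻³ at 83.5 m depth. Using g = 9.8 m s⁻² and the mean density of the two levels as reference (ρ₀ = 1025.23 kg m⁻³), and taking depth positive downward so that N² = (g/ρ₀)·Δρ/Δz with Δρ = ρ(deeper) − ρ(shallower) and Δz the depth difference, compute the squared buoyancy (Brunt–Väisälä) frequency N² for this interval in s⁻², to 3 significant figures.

Δρ = 1026.06 − 1024.40 = 1.66 kg m⁻³ over Δz = 83.5 − 56 = 27.5 m.
N² = (9.8/1025.23) × (1.66/27.5) = 5.7701 × 10⁻⁴ s⁻² ≈ 5.77 × 10⁻⁴ s⁻².

5.77 × 10⁻⁴ s⁻²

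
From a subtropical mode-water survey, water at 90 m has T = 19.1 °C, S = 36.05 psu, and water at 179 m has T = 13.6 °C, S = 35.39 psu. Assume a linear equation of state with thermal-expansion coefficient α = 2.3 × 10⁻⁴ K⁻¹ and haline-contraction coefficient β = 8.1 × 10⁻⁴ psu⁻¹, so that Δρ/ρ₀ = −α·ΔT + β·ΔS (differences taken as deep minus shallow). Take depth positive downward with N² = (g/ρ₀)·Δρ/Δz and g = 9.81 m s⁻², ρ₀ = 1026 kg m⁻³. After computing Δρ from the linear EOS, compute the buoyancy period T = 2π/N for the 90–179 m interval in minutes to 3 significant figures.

11.7 min

ΔT = -5.5 K, ΔS = -0.66 psu (deep − shallow).
Δρ/ρ₀ = −αΔT + βΔS = 1.265 × 10⁻³ − 5.346 × 10⁻⁴ = 7.304 × 10⁻⁴, so Δρ ≈ 0.7494 kg m⁻³.
N² = (g/ρ₀)·Δρ/Δz = g·(Δρ/ρ₀)/Δz = 9.81 × 7.304 × 10⁻⁴ / 89 = 8.0508 × 10⁻⁵ s⁻².
N = √(8.0508 × 10⁻⁵) = 8.9726 × 10⁻³ rad s⁻¹ → T = 2π/N = 700.26 s = 11.671 min ≈ 11.7 min.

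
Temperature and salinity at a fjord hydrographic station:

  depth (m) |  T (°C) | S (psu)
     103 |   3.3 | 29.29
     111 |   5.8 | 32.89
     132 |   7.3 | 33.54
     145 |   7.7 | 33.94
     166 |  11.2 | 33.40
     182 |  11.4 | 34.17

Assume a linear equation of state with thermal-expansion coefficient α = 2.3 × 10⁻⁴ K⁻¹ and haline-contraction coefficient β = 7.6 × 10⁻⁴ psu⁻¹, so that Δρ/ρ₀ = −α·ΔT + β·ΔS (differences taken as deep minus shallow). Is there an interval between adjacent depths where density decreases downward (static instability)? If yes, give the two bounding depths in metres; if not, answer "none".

Evaluate Δρ/ρ₀ = −αΔT + βΔS across each adjacent pair:
  103–111 m: −αΔT+βΔS = −(2.3 × 10⁻⁴)(+2.5)+(7.6 × 10⁻⁴)(+3.60) = 2.2 × 10⁻³ → stable
  111–132 m: −αΔT+βΔS = −(2.3 × 10⁻⁴)(+1.5)+(7.6 × 10⁻⁴)(+0.65) = 1.5 × 10⁻⁴ → stable
  132–145 m: −αΔT+βΔS = −(2.3 × 10⁻⁴)(+0.4)+(7.6 × 10⁻⁴)(+0.40) = 2.1 × 10⁻⁴ → stable
  145–166 m: −αΔT+βΔS = −(2.3 × 10⁻⁴)(+3.5)+(7.6 × 10⁻⁴)(-0.54) = -1.2 × 10⁻³ → UNSTABLE
  166–182 m: −αΔT+βΔS = −(2.3 × 10⁻⁴)(+0.2)+(7.6 × 10⁻⁴)(+0.77) = 5.4 × 10⁻⁴ → stable
The 145–166 m interval has Δρ < 0: lighter water underlies denser water.

145–166 m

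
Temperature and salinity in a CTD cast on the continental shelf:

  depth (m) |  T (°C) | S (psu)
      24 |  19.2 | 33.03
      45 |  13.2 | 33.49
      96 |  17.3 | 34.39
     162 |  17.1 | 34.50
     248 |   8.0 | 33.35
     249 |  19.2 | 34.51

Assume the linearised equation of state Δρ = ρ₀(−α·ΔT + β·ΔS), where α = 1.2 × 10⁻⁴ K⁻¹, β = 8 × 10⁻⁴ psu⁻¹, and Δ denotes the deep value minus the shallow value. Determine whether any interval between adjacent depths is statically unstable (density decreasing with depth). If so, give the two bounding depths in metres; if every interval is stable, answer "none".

248–249 m

Evaluate Δρ/ρ₀ = −αΔT + βΔS across each adjacent pair:
  24–45 m: −αΔT+βΔS = −(1.2 × 10⁻⁴)(-6.0)+(8 × 10⁻⁴)(+0.46) = 1.1 × 10⁻³ → stable
  45–96 m: −αΔT+βΔS = −(1.2 × 10⁻⁴)(+4.1)+(8 × 10⁻⁴)(+0.90) = 2.3 × 10⁻⁴ → stable
  96–162 m: −αΔT+βΔS = −(1.2 × 10⁻⁴)(-0.2)+(8 × 10⁻⁴)(+0.11) = 1.1 × 10⁻⁴ → stable
  162–248 m: −αΔT+βΔS = −(1.2 × 10⁻⁴)(-9.1)+(8 × 10⁻⁴)(-1.15) = 1.7 × 10⁻⁴ → stable
  248–249 m: −αΔT+βΔS = −(1.2 × 10⁻⁴)(+11.2)+(8 × 10⁻⁴)(+1.16) = -4.2 × 10⁻⁴ → UNSTABLE
The 248–249 m interval has Δρ < 0: lighter water underlies denser water.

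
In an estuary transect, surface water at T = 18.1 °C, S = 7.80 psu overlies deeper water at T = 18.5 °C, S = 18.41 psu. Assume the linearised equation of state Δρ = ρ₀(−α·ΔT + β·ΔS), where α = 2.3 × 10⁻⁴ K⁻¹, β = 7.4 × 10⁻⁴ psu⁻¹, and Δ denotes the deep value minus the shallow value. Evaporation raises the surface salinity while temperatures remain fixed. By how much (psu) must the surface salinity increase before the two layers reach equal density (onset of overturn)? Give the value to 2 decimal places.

Neutral buoyancy requires −α(T_deep − T_surf) + β(S_deep − S_surf′) = 0.
S_surf′ = S_deep − (α/β)·ΔT = 18.41 − (2.3 × 10⁻⁴/7.4 × 10⁻⁴)·(+0.4) = 18.2857 psu.
Increase required: 18.2857 − 7.80 = 10.4857 psu.

10.49 psu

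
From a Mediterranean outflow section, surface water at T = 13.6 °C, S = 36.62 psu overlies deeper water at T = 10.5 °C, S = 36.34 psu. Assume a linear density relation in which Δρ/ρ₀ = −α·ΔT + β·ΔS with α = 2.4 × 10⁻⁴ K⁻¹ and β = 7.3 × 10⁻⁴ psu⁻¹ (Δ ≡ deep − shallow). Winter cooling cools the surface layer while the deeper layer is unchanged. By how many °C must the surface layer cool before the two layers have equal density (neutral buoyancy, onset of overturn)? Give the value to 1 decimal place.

Neutral buoyancy requires Δρ = 0, i.e. −α(T_deep − T_surf′) + β(S_deep − S_surf) = 0.
T_surf′ = T_deep − (β/α)·ΔS = 10.5 − (7.3 × 10⁻⁴/2.4 × 10⁻⁴)·(-0.28) = 11.352 °C.
Cooling required: 13.6 − (11.352) = 2.248 °C.

2.2 °C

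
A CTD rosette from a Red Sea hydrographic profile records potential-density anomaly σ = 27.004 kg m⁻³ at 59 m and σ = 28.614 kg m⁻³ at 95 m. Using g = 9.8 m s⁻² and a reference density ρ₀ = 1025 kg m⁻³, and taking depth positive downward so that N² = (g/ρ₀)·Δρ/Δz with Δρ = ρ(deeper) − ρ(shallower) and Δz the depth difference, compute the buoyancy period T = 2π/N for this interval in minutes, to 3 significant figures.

5.06 min

Δρ = 1028.614 − 1027.004 = 1.610 kg m⁻³ over Δz = 95 − 59 = 36 m.
N² = (9.8/1025) × (1.610/36) = 4.2759 × 10⁻⁴ s⁻².
N = √(4.2759 × 10⁻⁴) = 0.020678 rad s⁻¹, so T = 2π/N = 303.86 s = 5.0643 min ≈ 5.06 min.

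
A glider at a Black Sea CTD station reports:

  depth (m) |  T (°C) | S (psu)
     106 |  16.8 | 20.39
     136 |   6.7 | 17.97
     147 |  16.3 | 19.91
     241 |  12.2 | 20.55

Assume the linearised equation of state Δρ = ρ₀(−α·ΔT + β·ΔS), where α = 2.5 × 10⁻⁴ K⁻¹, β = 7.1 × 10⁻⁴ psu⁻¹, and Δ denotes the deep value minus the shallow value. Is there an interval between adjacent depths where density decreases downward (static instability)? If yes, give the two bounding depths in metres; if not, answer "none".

Evaluate Δρ/ρ₀ = −αΔT + βΔS across each adjacent pair:
  106–136 m: −αΔT+βΔS = −(2.5 × 10⁻⁴)(-10.1)+(7.1 × 10⁻⁴)(-2.42) = 8.1 × 10⁻⁴ → stable
  136–147 m: −αΔT+βΔS = −(2.5 × 10⁻⁴)(+9.6)+(7.1 × 10⁻⁴)(+1.94) = -1.0 × 10⁻³ → UNSTABLE
  147–241 m: −αΔT+βΔS = −(2.5 × 10⁻⁴)(-4.1)+(7.1 × 10⁻⁴)(+0.64) = 1.5 × 10⁻³ → stable
The 136–147 m interval has Δρ < 0: lighter water underlies denser water.

136–147 m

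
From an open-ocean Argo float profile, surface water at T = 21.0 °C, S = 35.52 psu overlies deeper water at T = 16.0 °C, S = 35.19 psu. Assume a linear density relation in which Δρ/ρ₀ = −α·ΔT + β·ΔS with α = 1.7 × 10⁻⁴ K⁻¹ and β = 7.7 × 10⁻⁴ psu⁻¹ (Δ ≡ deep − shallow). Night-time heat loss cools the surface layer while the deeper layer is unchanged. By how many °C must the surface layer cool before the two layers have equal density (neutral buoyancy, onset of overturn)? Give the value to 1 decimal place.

Neutral buoyancy requires Δρ = 0, i.e. −α(T_deep − T_surf′) + β(S_deep − S_surf) = 0.
T_surf′ = T_deep − (β/α)·ΔS = 16.0 − (7.7 × 10⁻⁴/1.7 × 10⁻⁴)·(-0.33) = 17.495 °C.
Cooling required: 21.0 − (17.495) = 3.505 °C.

3.5 °C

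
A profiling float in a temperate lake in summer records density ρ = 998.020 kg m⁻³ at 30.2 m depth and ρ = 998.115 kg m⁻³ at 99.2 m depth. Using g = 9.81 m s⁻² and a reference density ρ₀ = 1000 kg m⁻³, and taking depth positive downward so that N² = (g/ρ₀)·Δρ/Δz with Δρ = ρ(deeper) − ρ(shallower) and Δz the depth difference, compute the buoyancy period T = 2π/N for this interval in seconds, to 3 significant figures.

1.71 × 10³ s

Δρ = 998.115 − 998.020 = 0.095 kg m⁻³ over Δz = 99.2 − 30.2 = 69 m.
N² = (9.81/1000) × (0.095/69) = 1.3507 × 10⁻⁵ s⁻².
N = √(1.3507 × 10⁻⁵) = 3.6752 × 10⁻³ rad s⁻¹, so T = 2π/N = 1.7096 × 10³ s ≈ 1.71 × 10³ s.
A positive N² confirms static stability across the interval.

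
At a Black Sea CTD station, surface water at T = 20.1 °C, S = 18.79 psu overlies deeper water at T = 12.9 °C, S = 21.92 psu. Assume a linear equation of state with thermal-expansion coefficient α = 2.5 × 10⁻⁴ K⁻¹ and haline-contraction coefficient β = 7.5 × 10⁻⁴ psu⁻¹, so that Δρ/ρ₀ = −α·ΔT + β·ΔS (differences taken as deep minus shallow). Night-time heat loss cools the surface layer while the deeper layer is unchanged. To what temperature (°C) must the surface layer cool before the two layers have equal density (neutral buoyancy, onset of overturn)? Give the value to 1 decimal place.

3.5 °C

Neutral buoyancy requires Δρ = 0, i.e. −α(T_deep − T_surf′) + β(S_deep − S_surf) = 0.
T_surf′ = T_deep − (β/α)·ΔS = 12.9 − (7.5 × 10⁻⁴/2.5 × 10⁻⁴)·(+3.13) = 3.510 °C.
Cooling required: 20.1 − (3.510) = 16.590 °C.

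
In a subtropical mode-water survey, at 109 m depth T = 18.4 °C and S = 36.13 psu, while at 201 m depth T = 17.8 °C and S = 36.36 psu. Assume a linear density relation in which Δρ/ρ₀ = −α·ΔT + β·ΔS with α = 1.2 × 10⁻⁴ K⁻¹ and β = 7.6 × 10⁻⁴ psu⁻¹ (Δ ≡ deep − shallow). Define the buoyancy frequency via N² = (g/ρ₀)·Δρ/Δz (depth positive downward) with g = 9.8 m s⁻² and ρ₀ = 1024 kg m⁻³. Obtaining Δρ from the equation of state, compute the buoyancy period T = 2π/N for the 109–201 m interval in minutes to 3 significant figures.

ΔT = -0.6 K, ΔS = +0.23 psu (deep − shallow).
Δρ/ρ₀ = −αΔT + βΔS = 7.20 × 10⁻⁵ + 1.748 × 10⁻⁴ = 2.468 × 10⁻⁴, so Δρ ≈ 0.2527 kg m⁻³.
N² = (g/ρ₀)·Δρ/Δz = g·(Δρ/ρ₀)/Δz = 9.8 × 2.468 × 10⁻⁴ / 92 = 2.6290 × 10⁻⁵ s⁻².
N = √(2.6290 × 10⁻⁵) = 5.1274 × 10⁻³ rad s⁻¹ → T = 2π/N = 1.2254 × 10³ s = 20.423 min ≈ 20.4 min.

20.4 min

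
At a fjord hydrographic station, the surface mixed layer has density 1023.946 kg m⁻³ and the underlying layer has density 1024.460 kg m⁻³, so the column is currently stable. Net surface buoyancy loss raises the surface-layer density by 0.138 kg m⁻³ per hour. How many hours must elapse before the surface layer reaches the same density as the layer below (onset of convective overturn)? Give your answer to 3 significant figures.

3.72 hours

Density deficit of the surface layer: 1024.460 − 1023.946 = 0.514 kg m⁻³.
Required change = 0.514 / 0.138 = 3.72 hours.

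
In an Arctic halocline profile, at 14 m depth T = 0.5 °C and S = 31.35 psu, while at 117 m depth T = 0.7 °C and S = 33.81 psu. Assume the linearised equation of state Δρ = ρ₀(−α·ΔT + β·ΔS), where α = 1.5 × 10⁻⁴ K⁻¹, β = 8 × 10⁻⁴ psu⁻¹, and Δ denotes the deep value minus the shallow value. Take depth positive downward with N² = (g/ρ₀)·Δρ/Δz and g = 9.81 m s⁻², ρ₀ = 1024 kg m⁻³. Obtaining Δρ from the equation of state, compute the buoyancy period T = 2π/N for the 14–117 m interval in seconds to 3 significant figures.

462 s

ΔT = +0.2 K, ΔS = +2.46 psu (deep − shallow).
Δρ/ρ₀ = −αΔT + βΔS = -3.00 × 10⁻⁵ + 1.968 × 10⁻³ = 1.938 × 10⁻³, so Δρ ≈ 1.985 kg m⁻³.
N² = (g/ρ₀)·Δρ/Δz = g·(Δρ/ρ₀)/Δz = 9.81 × 1.938 × 10⁻³ / 103 = 1.8458 × 10⁻⁴ s⁻².
N = √(1.8458 × 10⁻⁴) = 0.013586 rad s⁻¹ → T = 2π/N = 462.47 s ≈ 462 s.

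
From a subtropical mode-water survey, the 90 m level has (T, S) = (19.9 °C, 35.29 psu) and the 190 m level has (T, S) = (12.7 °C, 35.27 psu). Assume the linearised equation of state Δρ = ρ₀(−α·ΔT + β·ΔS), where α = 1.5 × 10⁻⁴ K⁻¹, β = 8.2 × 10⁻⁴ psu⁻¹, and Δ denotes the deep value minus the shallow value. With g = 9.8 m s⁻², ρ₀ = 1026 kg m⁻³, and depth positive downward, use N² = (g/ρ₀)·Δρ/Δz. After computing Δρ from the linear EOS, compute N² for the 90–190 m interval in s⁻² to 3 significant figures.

ΔT = -7.2 K, ΔS = -0.02 psu (deep − shallow).
Δρ/ρ₀ = −αΔT + βΔS = 1.08 × 10⁻³ − 1.64 × 10⁻⁵ = 1.0636 × 10⁻³, so Δρ ≈ 1.091 kg m⁻³.
N² = (g/ρ₀)·Δρ/Δz = g·(Δρ/ρ₀)/Δz = 9.8 × 1.0636 × 10⁻³ / 100 = 1.0423 × 10⁻⁴ s⁻² ≈ 1.04 × 10⁻⁴ s⁻².

1.04 × 10⁻⁴ s⁻²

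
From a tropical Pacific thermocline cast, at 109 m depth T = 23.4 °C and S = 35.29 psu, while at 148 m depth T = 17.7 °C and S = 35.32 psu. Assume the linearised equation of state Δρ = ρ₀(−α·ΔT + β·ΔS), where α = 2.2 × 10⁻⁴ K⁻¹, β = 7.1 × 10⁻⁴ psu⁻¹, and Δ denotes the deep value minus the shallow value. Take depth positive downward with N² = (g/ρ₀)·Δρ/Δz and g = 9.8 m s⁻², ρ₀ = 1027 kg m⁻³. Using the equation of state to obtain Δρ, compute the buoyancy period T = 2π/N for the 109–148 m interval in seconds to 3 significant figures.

351 s

ΔT = -5.7 K, ΔS = +0.03 psu (deep − shallow).
Δρ/ρ₀ = −αΔT + βΔS = 1.254 × 10⁻³ + 2.13 × 10⁻⁵ = 1.2753 × 10⁻³, so Δρ ≈ 1.310 kg m⁻³.
N² = (g/ρ₀)·Δρ/Δz = g·(Δρ/ρ₀)/Δz = 9.8 × 1.2753 × 10⁻³ / 39 = 3.2046 × 10⁻⁴ s⁻².
N = √(3.2046 × 10⁻⁴) = 0.017901 rad s⁻¹ → T = 2π/N = 351.00 s ≈ 351 s.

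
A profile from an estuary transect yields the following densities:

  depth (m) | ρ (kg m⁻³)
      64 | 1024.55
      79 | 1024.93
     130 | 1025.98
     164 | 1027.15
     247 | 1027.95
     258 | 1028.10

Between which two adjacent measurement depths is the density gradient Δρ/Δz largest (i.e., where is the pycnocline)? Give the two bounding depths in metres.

Compute the density gradient over each adjacent pair:
  64–79 m: Δρ/Δz = 0.38/15 = 0.025 kg m⁻⁴
  79–130 m: Δρ/Δz = 1.05/51 = 0.021 kg m⁻⁴
  130–164 m: Δρ/Δz = 1.17/34 = 0.034 kg m⁻⁴
  164–247 m: Δρ/Δz = 0.80/83 = 9.6 × 10⁻³ kg m⁻⁴
  247–258 m: Δρ/Δz = 0.15/11 = 0.014 kg m⁻⁴
The largest gradient is in the 130–164 m interval — the pycnocline.

130–164 m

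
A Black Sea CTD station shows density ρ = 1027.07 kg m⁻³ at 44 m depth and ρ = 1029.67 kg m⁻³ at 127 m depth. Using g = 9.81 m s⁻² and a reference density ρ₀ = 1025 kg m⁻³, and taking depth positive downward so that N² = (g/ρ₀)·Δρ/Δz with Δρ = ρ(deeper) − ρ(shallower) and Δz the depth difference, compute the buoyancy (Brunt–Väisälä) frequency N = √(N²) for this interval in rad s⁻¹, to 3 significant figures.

0.0173 rad s⁻¹

Δρ = 1029.67 − 1027.07 = 2.60 kg m⁻³ over Δz = 127 − 44 = 83 m.
N² = (9.81/1025) × (2.60/83) = 2.9981 × 10⁻⁴ s⁻².
N = √(2.9981 × 10⁻⁴) = 0.017315 rad s⁻¹ ≈ 0.0173 rad s⁻¹.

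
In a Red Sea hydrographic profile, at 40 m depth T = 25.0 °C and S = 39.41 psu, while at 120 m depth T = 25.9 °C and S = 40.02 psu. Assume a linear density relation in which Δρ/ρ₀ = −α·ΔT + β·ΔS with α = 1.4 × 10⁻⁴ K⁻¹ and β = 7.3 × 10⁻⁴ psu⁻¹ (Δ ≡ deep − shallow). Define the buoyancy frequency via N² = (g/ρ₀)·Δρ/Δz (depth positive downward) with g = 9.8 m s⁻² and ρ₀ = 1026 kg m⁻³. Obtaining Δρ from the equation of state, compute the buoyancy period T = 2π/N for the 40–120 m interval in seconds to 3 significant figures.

ΔT = +0.9 K, ΔS = +0.61 psu (deep − shallow).
Δρ/ρ₀ = −αΔT + βΔS = -1.26 × 10⁻⁴ + 4.453 × 10⁻⁴ = 3.193 × 10⁻⁴, so Δρ ≈ 0.3276 kg m⁻³.
N² = (g/ρ₀)·Δρ/Δz = g·(Δρ/ρ₀)/Δz = 9.8 × 3.193 × 10⁻⁴ / 80 = 3.9114 × 10⁻⁵ s⁻².
N = √(3.9114 × 10⁻⁵) = 6.2541 × 10⁻³ rad s⁻¹ → T = 2π/N = 1.0047 × 10³ s ≈ 1.00 × 10³ s.

1.00 × 10³ s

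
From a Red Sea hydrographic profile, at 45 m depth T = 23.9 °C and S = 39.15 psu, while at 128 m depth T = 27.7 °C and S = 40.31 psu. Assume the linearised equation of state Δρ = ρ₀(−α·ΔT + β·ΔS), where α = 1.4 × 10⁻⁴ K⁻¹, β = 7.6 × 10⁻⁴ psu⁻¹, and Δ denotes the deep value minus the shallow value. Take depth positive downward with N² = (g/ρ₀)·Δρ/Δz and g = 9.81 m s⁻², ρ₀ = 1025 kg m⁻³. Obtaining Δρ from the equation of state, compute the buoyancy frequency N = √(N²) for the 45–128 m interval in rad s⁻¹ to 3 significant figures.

ΔT = +3.8 K, ΔS = +1.16 psu (deep − shallow).
Δρ/ρ₀ = −αΔT + βΔS = -5.32 × 10⁻⁴ + 8.816 × 10⁻⁴ = 3.496 × 10⁻⁴, so Δρ ≈ 0.3583 kg m⁻³.
N² = (g/ρ₀)·Δρ/Δz = g·(Δρ/ρ₀)/Δz = 9.81 × 3.496 × 10⁻⁴ / 83 = 4.1320 × 10⁻⁵ s⁻².
N = √(4.1320 × 10⁻⁵) = 6.4281 × 10⁻³ rad s⁻¹ ≈ 6.43 × 10⁻³ rad s⁻¹.

6.43 × 10⁻³ rad s⁻¹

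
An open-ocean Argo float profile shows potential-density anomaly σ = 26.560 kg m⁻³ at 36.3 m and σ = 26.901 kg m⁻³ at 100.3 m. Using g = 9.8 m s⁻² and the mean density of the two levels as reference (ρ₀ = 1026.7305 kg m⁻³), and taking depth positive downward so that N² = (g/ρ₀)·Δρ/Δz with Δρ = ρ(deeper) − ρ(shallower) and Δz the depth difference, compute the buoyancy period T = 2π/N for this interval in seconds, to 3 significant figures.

Δρ = 1026.901 − 1026.560 = 0.341 kg m⁻³ over Δz = 100.3 − 36.3 = 64 m.
N² = (9.8/1026.7305) × (0.341/64) = 5.0856 × 10⁻⁵ s⁻².
N = √(5.0856 × 10⁻⁵) = 7.1313 × 10⁻³ rad s⁻¹, so T = 2π/N = 881.07 s ≈ 881 s.
Since Δρ > 0 the layer is stably stratified.

881 s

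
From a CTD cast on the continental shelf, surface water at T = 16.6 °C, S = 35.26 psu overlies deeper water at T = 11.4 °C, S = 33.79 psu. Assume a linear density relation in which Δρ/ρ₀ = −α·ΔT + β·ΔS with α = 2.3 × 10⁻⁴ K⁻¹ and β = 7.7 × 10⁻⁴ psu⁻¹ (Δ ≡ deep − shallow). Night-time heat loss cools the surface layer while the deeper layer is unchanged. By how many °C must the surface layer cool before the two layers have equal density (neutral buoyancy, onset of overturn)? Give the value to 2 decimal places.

Neutral buoyancy requires Δρ = 0, i.e. −α(T_deep − T_surf′) + β(S_deep − S_surf) = 0.
T_surf′ = T_deep − (β/α)·ΔS = 11.4 − (7.7 × 10⁻⁴/2.3 × 10⁻⁴)·(-1.47) = 16.3213 °C.
Cooling required: 16.6 − (16.3213) = 0.2787 °C.

0.28 °C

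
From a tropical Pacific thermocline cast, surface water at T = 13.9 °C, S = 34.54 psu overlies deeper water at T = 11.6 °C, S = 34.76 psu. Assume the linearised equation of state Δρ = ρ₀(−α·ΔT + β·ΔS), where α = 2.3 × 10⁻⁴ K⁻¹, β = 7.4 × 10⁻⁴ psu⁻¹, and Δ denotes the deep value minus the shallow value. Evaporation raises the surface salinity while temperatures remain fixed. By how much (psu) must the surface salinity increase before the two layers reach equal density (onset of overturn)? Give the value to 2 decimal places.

Neutral buoyancy requires −α(T_deep − T_surf) + β(S_deep − S_surf′) = 0.
S_surf′ = S_deep − (α/β)·ΔT = 34.76 − (2.3 × 10⁻⁴/7.4 × 10⁻⁴)·(-2.3) = 35.4749 psu.
Increase required: 35.4749 − 34.54 = 0.9349 psu.

0.93 psu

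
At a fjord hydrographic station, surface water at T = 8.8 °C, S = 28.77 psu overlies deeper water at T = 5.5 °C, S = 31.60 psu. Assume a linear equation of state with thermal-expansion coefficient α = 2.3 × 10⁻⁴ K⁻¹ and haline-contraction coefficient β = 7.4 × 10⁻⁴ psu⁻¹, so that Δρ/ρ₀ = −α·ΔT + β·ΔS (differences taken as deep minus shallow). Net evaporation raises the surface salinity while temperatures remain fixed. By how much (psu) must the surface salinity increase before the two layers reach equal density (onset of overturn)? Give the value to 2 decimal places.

Neutral buoyancy requires −α(T_deep − T_surf) + β(S_deep − S_surf′) = 0.
S_surf′ = S_deep − (α/β)·ΔT = 31.60 − (2.3 × 10⁻⁴/7.4 × 10⁻⁴)·(-3.3) = 32.6257 psu.
Increase required: 32.6257 − 28.77 = 3.8557 psu.

3.86 psu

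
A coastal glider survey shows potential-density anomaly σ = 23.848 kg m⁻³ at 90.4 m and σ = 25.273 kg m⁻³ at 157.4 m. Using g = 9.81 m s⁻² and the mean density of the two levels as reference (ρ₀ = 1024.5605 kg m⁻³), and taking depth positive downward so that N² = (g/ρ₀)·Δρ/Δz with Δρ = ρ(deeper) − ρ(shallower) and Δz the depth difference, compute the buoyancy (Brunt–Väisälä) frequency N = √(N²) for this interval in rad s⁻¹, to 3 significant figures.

0.0143 rad s⁻¹

Δρ = 1025.273 − 1023.848 = 1.425 kg m⁻³ over Δz = 157.4 − 90.4 = 67 m.
N² = (9.81/1024.5605) × (1.425/67) = 2.0364 × 10⁻⁴ s⁻².
N = √(2.0364 × 10⁻⁴) = 0.014270 rad s⁻¹ ≈ 0.0143 rad s⁻¹.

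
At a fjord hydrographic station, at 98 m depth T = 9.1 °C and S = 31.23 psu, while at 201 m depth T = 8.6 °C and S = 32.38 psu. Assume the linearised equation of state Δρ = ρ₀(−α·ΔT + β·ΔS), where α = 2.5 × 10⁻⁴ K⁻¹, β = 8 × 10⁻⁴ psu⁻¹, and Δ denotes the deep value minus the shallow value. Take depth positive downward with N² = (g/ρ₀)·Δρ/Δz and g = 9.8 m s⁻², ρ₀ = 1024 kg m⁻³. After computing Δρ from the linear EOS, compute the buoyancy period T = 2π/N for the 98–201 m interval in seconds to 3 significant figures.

ΔT = -0.5 K, ΔS = +1.15 psu (deep − shallow).
Δρ/ρ₀ = −αΔT + βΔS = 1.25 × 10⁻⁴ + 9.20 × 10⁻⁴ = 1.045 × 10⁻³, so Δρ ≈ 1.070 kg m⁻³.
N² = (g/ρ₀)·Δρ/Δz = g·(Δρ/ρ₀)/Δz = 9.8 × 1.045 × 10⁻³ / 103 = 9.9427 × 10⁻⁵ s⁻².
N = √(9.9427 × 10⁻⁵) = 9.9713 × 10⁻³ rad s⁻¹ → T = 2π/N = 630.13 s ≈ 630 s.

630 s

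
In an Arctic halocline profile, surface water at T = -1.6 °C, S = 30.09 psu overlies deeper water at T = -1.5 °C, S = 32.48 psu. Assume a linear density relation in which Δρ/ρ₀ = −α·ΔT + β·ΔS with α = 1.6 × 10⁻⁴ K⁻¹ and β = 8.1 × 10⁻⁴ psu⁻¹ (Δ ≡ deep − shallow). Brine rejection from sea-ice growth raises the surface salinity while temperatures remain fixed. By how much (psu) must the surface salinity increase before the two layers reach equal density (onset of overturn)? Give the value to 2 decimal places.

Neutral buoyancy requires −α(T_deep − T_surf) + β(S_deep − S_surf′) = 0.
S_surf′ = S_deep − (α/β)·ΔT = 32.48 − (1.6 × 10⁻⁴/8.1 × 10⁻⁴)·(+0.1) = 32.4602 psu.
Increase required: 32.4602 − 30.09 = 2.3702 psu.

2.37 psu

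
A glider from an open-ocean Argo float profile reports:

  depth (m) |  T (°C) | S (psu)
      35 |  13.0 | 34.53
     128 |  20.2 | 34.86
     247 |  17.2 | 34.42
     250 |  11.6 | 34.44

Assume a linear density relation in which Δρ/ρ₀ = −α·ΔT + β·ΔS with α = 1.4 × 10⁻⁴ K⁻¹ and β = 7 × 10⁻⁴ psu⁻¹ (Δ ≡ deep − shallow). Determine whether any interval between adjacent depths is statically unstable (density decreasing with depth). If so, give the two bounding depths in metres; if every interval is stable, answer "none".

35–128 m

Evaluate Δρ/ρ₀ = −αΔT + βΔS across each adjacent pair:
  35–128 m: −αΔT+βΔS = −(1.4 × 10⁻⁴)(+7.2)+(7 × 10⁻⁴)(+0.33) = -7.8 × 10⁻⁴ → UNSTABLE
  128–247 m: −αΔT+βΔS = −(1.4 × 10⁻⁴)(-3.0)+(7 × 10⁻⁴)(-0.44) = 1.1 × 10⁻⁴ → stable
  247–250 m: −αΔT+βΔS = −(1.4 × 10⁻⁴)(-5.6)+(7 × 10⁻⁴)(+0.02) = 8.0 × 10⁻⁴ → stable
The 35–128 m interval has Δρ < 0: lighter water underlies denser water.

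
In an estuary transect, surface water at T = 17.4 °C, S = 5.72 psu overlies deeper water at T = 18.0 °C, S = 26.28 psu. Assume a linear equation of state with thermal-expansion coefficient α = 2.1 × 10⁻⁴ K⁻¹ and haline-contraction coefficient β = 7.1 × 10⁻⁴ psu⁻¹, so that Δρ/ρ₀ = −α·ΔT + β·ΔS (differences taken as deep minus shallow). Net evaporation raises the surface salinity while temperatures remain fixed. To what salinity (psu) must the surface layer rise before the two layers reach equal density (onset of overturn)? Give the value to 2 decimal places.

Neutral buoyancy requires −α(T_deep − T_surf) + β(S_deep − S_surf′) = 0.
S_surf′ = S_deep − (α/β)·ΔT = 26.28 − (2.1 × 10⁻⁴/7.1 × 10⁻⁴)·(+0.6) = 26.1025 psu.
Increase required: 26.1025 − 5.72 = 20.3825 psu.

26.10 psu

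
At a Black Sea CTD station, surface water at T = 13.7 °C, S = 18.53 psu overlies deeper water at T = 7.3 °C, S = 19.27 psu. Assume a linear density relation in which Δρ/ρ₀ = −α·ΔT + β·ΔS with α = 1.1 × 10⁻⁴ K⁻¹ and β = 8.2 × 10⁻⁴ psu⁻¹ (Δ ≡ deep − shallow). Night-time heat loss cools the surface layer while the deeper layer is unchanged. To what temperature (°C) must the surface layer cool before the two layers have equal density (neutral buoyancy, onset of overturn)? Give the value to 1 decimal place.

Neutral buoyancy requires Δρ = 0, i.e. −α(T_deep − T_surf′) + β(S_deep − S_surf) = 0.
T_surf′ = T_deep − (β/α)·ΔS = 7.3 − (8.2 × 10⁻⁴/1.1 × 10⁻⁴)·(+0.74) = 1.784 °C.
Cooling required: 13.7 − (1.784) = 11.916 °C.

1.8 °C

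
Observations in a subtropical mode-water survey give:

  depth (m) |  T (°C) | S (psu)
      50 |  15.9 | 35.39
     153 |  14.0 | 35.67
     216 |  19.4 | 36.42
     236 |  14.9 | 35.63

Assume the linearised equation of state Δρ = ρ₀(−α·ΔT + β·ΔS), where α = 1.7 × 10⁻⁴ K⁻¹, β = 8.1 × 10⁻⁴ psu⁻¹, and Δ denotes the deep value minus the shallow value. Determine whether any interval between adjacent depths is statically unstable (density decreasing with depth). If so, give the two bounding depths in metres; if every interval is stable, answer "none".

Evaluate Δρ/ρ₀ = −αΔT + βΔS across each adjacent pair:
  50–153 m: −αΔT+βΔS = −(1.7 × 10⁻⁴)(-1.9)+(8.1 × 10⁻⁴)(+0.28) = 5.5 × 10⁻⁴ → stable
  153–216 m: −αΔT+βΔS = −(1.7 × 10⁻⁴)(+5.4)+(8.1 × 10⁻⁴)(+0.75) = -3.1 × 10⁻⁴ → UNSTABLE
  216–236 m: −αΔT+βΔS = −(1.7 × 10⁻⁴)(-4.5)+(8.1 × 10⁻⁴)(-0.79) = 1.3 × 10⁻⁴ → stable
The 153–216 m interval has Δρ < 0: lighter water underlies denser water.

153–216 m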